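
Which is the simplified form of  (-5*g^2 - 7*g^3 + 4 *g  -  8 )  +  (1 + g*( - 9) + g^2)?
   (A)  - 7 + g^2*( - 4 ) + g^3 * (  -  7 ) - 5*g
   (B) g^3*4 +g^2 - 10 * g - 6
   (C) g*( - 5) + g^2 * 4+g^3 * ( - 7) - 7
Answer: A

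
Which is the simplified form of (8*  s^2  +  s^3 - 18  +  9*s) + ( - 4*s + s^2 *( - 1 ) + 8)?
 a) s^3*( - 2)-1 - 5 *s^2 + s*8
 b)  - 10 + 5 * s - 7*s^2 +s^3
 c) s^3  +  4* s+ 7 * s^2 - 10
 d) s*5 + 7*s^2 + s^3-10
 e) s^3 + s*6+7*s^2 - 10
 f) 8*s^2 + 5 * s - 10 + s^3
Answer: d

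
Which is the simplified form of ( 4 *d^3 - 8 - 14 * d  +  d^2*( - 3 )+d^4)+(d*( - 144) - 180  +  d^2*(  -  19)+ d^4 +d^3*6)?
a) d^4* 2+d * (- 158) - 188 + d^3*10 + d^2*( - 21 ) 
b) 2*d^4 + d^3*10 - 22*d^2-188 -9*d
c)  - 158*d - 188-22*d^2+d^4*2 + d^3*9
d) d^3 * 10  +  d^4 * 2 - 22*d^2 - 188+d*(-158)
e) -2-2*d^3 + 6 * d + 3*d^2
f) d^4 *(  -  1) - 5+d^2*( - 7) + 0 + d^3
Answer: d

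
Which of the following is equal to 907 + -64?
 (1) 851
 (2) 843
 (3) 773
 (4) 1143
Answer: 2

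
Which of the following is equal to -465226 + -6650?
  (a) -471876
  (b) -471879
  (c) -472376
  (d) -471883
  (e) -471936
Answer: a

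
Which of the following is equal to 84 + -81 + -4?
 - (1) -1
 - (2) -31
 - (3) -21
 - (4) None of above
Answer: 1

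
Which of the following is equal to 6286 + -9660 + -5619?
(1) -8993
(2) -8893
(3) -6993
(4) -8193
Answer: 1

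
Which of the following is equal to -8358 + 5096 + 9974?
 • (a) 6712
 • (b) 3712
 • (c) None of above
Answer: a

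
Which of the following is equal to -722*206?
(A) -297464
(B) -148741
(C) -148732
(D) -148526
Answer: C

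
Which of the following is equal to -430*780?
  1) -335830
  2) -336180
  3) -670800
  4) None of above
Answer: 4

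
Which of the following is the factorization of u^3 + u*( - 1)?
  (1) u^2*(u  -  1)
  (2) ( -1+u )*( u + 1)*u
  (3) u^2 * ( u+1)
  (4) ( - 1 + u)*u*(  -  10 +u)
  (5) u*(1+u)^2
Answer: 2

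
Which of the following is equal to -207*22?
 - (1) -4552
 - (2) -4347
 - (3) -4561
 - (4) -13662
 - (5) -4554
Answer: 5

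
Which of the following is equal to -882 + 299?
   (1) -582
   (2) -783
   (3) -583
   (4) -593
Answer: 3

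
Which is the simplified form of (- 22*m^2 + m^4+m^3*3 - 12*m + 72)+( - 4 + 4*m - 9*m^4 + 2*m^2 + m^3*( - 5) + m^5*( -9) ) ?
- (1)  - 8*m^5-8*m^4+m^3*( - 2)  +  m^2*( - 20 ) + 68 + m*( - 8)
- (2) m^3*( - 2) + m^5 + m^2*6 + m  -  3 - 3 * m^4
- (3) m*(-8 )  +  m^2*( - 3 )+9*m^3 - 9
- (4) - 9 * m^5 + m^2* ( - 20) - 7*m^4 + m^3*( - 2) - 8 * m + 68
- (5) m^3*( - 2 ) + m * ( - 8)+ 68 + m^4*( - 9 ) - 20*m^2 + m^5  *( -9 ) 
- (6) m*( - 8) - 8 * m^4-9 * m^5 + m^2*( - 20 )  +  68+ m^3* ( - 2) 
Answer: 6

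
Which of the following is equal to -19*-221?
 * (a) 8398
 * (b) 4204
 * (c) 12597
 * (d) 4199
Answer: d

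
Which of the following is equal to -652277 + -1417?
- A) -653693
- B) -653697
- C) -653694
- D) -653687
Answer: C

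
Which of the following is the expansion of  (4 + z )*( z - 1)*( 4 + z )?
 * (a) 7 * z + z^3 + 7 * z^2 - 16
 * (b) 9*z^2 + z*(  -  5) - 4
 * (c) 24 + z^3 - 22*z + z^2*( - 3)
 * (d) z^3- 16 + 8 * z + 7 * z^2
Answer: d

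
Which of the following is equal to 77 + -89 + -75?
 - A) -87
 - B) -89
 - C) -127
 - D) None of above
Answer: A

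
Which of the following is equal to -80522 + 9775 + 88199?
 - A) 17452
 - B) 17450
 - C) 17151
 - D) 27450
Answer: A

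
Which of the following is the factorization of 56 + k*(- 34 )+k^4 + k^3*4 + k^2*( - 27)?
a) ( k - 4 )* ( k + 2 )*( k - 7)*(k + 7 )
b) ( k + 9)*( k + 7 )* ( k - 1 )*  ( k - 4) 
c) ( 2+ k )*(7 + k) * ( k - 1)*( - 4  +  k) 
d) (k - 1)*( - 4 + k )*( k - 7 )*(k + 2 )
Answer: c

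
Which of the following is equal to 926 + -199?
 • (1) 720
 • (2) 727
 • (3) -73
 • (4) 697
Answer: 2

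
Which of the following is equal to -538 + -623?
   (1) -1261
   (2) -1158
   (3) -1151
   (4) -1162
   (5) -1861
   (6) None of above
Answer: 6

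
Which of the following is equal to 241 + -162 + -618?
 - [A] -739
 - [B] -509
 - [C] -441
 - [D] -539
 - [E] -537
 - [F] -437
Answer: D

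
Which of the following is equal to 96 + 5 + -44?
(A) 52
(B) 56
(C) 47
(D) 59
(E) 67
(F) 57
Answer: F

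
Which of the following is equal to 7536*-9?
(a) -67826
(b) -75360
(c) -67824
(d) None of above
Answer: c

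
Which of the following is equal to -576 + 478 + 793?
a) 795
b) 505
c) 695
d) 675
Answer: c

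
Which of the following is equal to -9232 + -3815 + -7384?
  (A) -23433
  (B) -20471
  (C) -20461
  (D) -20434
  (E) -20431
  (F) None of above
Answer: E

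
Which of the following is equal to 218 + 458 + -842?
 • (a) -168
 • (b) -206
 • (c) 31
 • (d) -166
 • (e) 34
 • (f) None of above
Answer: d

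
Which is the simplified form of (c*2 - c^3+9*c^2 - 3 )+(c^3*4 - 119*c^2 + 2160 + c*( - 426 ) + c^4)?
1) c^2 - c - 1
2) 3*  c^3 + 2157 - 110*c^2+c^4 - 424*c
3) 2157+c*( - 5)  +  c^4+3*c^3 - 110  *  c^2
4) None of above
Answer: 2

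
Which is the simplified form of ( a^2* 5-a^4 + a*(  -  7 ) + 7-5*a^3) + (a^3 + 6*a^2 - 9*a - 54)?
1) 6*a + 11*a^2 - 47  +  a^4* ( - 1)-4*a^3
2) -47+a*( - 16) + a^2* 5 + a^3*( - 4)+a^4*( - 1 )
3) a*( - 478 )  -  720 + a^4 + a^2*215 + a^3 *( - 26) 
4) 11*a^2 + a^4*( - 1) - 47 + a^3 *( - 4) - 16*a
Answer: 4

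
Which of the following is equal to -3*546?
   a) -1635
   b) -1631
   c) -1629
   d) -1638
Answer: d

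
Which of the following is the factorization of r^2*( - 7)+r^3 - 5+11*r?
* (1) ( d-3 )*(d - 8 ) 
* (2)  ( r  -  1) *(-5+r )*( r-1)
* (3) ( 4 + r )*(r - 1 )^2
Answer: 2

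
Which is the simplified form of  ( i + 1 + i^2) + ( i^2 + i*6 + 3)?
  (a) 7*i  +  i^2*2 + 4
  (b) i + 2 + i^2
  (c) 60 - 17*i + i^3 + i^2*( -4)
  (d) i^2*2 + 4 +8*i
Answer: a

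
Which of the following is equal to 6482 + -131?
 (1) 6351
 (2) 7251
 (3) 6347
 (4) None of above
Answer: 1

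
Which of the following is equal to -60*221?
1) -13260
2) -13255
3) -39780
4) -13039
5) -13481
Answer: 1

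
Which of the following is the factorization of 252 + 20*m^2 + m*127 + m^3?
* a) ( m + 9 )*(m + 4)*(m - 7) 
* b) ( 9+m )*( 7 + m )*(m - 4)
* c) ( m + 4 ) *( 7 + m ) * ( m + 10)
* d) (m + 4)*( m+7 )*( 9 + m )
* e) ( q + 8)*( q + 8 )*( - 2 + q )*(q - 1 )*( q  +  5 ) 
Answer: d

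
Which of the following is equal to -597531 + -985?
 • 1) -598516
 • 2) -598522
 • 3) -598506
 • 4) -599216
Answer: 1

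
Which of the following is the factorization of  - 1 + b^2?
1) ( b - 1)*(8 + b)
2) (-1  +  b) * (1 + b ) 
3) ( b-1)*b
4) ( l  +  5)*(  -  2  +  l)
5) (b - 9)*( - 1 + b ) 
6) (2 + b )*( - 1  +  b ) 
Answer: 2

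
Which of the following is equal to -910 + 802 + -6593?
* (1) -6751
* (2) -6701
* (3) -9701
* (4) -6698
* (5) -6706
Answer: 2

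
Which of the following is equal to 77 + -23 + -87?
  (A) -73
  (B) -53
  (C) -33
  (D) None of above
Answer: C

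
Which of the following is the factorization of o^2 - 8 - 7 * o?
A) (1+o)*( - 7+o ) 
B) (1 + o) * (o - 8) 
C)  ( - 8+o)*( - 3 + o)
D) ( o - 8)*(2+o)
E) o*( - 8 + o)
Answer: B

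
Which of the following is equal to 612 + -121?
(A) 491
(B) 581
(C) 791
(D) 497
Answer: A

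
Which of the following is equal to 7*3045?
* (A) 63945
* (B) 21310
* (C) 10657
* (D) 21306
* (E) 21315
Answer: E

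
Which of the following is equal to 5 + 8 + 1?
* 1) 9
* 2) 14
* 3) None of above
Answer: 2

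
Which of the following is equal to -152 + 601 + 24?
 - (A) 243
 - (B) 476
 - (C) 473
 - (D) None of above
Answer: C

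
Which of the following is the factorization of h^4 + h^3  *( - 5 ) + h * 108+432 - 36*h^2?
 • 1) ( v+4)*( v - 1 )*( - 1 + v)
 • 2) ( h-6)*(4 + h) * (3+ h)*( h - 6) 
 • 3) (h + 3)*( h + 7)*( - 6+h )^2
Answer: 2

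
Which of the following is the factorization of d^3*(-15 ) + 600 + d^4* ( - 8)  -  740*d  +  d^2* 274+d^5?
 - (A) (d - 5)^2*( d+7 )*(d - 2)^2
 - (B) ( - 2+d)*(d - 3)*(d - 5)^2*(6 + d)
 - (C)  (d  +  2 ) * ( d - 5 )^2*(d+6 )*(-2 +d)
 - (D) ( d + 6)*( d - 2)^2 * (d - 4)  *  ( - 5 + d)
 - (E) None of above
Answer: E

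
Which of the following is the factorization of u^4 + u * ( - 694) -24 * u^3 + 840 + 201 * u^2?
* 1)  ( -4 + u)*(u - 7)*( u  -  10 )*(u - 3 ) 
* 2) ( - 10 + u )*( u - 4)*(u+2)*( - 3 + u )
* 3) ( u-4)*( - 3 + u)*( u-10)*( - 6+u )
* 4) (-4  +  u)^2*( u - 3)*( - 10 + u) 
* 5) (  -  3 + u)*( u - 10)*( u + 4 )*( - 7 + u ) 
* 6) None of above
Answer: 1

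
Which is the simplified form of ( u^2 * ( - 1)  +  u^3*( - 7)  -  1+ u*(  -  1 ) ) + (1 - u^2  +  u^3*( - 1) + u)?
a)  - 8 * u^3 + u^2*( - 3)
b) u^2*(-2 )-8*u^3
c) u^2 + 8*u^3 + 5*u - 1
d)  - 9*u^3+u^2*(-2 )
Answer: b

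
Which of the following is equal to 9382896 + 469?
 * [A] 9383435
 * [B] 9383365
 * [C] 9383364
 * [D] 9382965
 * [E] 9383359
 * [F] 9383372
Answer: B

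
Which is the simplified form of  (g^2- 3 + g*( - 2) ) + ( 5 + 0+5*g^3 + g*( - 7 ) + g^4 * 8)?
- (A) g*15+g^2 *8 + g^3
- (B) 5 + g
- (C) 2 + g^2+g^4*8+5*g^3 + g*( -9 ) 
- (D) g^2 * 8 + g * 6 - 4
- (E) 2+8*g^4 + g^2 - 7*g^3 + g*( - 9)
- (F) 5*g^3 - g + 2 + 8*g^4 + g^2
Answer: C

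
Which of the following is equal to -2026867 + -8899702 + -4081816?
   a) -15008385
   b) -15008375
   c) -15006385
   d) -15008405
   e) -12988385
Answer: a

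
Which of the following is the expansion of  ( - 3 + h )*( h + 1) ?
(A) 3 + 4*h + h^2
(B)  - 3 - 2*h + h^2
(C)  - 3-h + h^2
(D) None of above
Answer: B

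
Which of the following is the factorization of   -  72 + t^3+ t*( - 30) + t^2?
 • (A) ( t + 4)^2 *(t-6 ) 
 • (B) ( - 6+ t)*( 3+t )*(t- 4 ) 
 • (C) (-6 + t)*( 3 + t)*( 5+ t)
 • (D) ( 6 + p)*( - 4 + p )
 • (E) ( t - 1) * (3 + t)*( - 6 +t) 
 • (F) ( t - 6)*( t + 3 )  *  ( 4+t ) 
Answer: F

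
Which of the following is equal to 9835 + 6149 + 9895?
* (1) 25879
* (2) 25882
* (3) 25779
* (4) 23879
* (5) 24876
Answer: 1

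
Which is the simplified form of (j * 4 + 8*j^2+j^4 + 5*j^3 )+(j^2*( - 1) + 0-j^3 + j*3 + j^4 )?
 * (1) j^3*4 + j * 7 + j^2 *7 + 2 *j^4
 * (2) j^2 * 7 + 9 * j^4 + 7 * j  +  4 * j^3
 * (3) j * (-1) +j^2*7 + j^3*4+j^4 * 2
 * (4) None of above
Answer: 1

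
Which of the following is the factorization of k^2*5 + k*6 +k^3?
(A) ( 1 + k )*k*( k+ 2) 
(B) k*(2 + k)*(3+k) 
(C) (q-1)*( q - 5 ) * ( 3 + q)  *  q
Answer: B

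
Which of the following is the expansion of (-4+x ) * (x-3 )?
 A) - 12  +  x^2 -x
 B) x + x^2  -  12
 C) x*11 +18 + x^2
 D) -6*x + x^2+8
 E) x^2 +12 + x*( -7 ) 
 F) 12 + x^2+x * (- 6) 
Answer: E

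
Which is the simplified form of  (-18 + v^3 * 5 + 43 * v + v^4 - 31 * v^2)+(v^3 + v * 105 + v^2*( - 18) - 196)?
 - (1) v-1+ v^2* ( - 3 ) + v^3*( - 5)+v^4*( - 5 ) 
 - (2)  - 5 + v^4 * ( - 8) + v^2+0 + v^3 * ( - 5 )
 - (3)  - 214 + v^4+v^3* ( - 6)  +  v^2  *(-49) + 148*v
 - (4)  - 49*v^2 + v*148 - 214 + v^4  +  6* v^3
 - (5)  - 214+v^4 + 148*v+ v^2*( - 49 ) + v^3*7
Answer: 4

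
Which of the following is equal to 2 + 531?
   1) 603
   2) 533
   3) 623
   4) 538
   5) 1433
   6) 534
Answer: 2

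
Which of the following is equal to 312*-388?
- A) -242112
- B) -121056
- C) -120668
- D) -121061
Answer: B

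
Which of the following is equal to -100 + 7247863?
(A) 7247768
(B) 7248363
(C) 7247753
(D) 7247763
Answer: D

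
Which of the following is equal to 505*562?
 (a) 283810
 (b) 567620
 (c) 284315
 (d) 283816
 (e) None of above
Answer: a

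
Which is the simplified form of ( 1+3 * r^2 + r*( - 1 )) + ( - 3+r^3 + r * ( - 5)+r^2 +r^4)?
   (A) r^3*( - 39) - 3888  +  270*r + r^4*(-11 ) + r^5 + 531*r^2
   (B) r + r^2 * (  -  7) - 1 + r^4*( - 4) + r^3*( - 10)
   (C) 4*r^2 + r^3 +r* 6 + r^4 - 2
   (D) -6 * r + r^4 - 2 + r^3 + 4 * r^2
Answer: D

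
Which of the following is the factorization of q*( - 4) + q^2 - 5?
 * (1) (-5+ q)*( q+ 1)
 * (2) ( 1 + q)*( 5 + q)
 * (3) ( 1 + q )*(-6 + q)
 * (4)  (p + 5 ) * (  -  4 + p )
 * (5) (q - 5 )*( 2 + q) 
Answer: 1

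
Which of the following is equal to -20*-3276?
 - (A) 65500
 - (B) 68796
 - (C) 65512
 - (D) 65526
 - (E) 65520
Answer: E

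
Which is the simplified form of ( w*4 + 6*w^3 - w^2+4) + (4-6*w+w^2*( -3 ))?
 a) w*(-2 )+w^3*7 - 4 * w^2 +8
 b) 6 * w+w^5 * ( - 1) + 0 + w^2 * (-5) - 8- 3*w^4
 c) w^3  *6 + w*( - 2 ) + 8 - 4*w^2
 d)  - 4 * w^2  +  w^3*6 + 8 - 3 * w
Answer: c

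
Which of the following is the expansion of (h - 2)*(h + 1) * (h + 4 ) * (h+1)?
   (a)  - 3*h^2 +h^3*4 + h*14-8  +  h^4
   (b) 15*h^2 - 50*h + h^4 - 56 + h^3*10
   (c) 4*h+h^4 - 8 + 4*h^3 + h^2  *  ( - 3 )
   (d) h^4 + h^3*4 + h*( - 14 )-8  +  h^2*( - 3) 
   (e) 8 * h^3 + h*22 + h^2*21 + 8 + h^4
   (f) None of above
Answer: d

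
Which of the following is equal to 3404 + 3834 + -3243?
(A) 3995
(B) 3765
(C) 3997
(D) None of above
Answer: A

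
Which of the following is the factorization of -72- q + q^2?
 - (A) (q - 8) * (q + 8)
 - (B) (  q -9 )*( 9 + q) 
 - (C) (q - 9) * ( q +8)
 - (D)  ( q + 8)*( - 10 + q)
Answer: C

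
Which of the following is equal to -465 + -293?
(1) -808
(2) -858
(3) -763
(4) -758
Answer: 4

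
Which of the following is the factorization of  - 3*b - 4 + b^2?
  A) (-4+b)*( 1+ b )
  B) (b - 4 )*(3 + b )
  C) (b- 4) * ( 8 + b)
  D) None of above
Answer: A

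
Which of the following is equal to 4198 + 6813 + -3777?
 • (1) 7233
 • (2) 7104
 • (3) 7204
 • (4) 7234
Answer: 4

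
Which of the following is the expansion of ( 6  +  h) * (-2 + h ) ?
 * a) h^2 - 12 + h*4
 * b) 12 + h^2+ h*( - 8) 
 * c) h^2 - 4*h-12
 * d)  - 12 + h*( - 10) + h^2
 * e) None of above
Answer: a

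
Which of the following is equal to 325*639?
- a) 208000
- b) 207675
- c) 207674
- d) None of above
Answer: b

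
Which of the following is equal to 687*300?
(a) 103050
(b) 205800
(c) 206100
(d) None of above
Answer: c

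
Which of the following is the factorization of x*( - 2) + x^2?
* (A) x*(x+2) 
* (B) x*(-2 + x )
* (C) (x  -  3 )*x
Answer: B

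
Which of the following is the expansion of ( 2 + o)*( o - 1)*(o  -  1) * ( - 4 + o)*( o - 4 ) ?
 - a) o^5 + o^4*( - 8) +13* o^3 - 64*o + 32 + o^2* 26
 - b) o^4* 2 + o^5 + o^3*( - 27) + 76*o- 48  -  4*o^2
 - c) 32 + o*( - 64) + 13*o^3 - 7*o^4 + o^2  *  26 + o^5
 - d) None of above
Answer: a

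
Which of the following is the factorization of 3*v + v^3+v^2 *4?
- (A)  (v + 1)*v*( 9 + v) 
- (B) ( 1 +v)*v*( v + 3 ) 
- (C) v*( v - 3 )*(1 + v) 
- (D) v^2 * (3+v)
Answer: B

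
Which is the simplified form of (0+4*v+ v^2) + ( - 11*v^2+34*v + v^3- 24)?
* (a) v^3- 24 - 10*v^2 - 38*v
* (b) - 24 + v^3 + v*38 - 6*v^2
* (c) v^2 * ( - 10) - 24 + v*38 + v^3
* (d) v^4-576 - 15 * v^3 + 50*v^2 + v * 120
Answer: c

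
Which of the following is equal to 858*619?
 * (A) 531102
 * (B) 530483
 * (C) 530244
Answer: A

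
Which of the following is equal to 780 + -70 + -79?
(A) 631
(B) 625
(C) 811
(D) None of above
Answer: A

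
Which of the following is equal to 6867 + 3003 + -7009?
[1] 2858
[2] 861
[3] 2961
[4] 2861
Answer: 4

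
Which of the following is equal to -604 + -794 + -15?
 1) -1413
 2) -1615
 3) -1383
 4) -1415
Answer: 1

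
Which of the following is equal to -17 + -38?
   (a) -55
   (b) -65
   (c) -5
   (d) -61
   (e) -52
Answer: a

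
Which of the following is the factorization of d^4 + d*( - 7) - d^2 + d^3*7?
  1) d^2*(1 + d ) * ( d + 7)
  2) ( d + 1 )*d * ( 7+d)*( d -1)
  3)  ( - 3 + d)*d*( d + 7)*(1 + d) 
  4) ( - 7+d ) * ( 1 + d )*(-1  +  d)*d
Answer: 2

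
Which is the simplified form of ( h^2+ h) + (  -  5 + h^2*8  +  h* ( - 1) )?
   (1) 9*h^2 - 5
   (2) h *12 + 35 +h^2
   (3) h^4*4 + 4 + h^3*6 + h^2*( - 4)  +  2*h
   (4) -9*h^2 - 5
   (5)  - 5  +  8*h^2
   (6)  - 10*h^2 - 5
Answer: 1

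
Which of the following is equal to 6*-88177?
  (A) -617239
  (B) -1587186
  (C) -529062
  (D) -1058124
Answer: C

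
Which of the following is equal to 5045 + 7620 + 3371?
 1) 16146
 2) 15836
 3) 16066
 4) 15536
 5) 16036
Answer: 5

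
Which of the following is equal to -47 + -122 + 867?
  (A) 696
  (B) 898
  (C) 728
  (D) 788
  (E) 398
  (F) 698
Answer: F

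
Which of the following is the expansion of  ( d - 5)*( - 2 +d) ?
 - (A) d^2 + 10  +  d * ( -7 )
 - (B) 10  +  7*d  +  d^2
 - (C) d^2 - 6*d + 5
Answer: A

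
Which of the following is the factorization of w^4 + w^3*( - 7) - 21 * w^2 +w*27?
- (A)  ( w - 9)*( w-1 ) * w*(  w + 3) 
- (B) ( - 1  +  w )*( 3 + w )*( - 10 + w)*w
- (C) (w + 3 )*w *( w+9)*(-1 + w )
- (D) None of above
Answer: A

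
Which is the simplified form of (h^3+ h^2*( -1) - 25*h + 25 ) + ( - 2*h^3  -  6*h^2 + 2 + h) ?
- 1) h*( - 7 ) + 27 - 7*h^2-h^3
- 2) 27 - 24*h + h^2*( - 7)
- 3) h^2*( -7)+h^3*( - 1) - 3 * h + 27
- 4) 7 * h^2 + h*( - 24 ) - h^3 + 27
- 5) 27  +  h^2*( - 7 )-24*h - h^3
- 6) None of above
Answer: 5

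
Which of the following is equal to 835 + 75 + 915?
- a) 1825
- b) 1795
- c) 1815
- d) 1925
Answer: a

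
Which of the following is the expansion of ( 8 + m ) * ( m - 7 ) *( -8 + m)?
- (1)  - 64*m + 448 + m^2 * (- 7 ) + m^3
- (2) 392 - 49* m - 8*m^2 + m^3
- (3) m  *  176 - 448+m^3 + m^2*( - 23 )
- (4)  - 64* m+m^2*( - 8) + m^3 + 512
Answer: 1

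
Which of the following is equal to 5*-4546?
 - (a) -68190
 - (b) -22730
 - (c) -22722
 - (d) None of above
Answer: b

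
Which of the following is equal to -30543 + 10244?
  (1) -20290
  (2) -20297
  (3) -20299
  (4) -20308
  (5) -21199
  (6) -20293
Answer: 3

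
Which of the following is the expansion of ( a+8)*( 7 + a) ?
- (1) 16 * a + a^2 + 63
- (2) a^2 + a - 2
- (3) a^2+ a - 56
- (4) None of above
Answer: 4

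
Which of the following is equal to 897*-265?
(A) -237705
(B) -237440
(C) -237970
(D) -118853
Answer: A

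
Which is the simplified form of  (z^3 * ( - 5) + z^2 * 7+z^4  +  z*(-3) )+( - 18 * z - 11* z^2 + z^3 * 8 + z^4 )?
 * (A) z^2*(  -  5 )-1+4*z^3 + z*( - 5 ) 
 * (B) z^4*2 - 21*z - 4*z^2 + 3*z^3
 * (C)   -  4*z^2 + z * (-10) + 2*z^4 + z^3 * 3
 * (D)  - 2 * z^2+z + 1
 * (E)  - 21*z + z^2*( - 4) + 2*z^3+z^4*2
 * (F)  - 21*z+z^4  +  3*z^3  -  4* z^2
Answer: B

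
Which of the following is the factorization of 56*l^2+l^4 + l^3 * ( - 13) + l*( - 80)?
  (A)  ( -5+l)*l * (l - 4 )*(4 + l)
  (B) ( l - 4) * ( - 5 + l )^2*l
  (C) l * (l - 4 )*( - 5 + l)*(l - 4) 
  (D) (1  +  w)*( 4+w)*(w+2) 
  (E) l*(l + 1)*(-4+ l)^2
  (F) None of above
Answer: C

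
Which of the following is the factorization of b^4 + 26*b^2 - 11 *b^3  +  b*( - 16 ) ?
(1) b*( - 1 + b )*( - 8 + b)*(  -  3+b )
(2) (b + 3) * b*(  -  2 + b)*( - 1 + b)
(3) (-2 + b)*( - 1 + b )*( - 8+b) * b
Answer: 3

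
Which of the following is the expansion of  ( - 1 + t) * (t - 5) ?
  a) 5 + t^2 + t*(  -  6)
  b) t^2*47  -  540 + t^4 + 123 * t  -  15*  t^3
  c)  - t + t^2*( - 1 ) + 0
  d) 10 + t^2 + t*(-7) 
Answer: a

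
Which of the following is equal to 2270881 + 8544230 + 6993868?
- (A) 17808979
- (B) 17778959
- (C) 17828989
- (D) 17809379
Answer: A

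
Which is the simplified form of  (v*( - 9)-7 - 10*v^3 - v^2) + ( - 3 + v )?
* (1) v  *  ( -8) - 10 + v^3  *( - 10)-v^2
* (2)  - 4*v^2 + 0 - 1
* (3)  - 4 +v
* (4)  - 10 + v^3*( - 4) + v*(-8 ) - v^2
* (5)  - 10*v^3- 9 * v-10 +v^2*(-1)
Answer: 1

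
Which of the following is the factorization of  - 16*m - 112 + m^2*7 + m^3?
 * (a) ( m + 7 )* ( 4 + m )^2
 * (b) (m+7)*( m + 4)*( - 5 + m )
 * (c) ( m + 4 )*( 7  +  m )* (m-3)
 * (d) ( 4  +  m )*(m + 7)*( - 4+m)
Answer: d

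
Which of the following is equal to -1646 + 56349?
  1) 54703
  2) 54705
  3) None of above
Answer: 1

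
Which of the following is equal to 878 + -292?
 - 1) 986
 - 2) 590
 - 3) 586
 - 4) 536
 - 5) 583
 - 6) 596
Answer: 3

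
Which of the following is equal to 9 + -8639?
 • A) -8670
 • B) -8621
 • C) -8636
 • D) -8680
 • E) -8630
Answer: E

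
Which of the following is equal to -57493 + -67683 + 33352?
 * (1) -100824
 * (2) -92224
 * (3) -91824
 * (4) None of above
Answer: 3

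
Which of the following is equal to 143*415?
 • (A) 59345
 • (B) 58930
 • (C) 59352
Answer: A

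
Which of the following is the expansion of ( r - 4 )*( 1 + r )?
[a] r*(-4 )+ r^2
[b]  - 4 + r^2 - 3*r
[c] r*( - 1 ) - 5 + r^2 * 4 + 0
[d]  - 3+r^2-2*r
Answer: b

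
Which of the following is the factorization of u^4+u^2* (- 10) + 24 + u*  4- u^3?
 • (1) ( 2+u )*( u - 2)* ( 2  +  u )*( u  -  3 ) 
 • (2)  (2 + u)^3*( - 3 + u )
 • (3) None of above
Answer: 1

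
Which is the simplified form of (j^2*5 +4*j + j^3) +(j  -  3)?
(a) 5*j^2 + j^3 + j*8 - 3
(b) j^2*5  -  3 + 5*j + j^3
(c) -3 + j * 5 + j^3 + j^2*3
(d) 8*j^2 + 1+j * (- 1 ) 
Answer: b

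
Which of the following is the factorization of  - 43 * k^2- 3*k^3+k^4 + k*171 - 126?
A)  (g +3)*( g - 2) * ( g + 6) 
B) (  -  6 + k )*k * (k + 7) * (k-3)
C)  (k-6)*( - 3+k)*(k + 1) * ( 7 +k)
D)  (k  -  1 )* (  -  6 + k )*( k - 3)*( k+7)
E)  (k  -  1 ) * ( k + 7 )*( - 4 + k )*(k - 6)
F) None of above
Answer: D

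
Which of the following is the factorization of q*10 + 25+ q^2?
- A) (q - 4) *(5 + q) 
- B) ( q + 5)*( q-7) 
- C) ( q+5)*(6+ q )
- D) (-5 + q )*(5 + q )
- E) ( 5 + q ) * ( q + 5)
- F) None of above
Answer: E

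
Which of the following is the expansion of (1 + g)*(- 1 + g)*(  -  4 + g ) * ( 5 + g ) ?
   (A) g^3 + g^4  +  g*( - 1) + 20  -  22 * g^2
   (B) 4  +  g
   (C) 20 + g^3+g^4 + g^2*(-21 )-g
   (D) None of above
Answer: C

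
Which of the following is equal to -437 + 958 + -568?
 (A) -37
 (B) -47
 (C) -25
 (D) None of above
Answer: B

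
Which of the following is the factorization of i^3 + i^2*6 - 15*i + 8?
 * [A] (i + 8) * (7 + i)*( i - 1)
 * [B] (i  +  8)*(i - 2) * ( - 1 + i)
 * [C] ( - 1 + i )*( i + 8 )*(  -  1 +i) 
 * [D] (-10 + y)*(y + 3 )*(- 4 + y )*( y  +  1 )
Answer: C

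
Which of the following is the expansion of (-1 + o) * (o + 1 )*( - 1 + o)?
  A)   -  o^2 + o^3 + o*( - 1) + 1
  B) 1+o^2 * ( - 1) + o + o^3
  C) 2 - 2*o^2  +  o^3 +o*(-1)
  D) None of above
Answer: A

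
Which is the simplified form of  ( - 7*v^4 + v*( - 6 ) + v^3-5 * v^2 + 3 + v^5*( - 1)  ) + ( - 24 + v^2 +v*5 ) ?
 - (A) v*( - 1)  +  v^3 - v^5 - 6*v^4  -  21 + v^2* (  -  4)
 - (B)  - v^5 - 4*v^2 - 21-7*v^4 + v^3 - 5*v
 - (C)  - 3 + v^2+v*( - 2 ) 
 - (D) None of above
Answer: D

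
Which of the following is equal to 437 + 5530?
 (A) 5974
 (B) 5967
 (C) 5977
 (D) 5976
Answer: B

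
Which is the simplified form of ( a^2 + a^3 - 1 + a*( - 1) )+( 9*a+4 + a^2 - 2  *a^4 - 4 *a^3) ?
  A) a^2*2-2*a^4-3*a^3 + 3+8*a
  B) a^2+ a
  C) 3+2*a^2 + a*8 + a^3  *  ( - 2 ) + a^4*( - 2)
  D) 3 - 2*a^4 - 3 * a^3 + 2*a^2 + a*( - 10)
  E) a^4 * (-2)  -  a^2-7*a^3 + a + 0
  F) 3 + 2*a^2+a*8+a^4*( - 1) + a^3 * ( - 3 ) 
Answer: A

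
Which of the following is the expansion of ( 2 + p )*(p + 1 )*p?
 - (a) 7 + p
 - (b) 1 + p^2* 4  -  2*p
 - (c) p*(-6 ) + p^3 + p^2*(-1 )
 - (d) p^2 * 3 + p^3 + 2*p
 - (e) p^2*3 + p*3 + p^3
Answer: d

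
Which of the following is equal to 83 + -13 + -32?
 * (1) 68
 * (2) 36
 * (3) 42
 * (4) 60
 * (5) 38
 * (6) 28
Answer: 5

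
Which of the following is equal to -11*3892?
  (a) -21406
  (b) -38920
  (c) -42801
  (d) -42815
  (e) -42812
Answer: e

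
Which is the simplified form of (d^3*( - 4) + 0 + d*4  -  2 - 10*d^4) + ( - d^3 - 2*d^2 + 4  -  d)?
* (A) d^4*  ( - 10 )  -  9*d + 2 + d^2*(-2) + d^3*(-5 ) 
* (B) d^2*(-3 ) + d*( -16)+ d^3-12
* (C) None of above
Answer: C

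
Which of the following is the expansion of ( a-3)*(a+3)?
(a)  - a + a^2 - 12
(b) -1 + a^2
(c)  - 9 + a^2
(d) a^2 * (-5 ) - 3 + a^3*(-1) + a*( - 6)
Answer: c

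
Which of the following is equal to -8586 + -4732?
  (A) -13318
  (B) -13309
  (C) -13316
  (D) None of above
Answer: A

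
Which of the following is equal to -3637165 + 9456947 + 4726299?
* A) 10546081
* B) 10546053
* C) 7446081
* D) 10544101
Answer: A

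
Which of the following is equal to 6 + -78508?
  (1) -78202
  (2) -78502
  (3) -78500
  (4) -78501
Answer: 2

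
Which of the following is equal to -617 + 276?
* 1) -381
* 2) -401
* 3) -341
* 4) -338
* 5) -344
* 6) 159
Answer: 3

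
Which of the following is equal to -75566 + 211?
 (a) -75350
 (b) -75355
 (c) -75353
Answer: b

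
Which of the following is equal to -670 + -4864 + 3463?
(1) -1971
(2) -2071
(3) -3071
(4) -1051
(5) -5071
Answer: 2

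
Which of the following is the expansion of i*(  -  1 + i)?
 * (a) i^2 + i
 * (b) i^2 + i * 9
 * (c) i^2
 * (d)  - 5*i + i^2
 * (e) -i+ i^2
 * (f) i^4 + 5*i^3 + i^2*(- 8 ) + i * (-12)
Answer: e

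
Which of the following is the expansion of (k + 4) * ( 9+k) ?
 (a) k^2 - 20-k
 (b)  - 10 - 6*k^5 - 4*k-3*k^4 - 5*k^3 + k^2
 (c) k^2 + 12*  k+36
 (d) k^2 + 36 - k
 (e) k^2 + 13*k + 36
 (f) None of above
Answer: e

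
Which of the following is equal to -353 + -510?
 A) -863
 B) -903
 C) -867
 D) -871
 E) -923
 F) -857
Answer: A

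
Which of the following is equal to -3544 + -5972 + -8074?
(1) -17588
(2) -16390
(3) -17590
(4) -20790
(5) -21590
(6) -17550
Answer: 3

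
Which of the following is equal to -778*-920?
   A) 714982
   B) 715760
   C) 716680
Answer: B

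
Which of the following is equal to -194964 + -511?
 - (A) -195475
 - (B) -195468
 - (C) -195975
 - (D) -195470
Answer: A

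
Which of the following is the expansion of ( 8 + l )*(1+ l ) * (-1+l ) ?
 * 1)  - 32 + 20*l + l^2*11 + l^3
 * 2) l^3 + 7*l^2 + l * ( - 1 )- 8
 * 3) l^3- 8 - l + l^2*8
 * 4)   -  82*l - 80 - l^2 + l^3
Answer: 3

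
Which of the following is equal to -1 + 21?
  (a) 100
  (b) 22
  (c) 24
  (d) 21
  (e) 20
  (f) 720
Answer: e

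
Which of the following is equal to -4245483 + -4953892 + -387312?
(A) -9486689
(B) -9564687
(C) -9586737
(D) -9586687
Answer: D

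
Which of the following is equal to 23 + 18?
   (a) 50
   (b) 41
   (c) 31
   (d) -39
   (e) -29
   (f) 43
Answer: b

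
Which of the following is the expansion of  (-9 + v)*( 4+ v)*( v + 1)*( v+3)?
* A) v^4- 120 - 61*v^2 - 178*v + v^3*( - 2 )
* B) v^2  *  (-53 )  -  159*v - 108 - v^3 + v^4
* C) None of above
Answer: B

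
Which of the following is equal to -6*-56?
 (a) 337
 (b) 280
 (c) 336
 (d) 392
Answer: c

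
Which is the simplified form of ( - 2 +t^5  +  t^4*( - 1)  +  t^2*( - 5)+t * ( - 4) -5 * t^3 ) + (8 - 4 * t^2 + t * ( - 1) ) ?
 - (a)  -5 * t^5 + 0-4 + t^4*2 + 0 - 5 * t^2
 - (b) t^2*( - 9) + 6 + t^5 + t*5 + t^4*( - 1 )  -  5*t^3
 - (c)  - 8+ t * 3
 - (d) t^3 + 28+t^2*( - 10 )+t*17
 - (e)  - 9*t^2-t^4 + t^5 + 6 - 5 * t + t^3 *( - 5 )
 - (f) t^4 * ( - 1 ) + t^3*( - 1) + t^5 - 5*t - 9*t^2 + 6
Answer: e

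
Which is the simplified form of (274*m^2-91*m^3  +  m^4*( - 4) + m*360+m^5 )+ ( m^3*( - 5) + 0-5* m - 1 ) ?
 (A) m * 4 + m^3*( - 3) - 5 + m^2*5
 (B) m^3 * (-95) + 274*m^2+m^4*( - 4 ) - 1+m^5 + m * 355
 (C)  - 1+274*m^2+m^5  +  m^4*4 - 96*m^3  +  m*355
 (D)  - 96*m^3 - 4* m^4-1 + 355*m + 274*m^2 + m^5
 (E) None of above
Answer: D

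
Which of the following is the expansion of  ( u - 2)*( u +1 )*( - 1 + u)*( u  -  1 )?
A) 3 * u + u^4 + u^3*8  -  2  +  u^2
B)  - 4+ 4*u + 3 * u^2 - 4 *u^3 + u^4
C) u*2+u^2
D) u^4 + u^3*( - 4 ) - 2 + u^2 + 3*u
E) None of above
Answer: E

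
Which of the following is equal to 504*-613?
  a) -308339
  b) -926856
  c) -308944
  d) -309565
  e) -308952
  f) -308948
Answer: e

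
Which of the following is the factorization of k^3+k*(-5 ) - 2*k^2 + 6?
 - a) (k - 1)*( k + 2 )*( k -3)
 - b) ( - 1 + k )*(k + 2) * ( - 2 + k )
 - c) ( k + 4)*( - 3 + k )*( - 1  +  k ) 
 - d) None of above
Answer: a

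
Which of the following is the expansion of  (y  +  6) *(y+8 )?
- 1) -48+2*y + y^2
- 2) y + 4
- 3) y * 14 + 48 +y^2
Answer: 3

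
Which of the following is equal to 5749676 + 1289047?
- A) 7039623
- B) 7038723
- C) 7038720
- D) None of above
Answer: B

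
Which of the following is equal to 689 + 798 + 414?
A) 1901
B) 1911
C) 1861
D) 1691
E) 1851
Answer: A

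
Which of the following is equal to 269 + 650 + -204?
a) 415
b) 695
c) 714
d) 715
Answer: d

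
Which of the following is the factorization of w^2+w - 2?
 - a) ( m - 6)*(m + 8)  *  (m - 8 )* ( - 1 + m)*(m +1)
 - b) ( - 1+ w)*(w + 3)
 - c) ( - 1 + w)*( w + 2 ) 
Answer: c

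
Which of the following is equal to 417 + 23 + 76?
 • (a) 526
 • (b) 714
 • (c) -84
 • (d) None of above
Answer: d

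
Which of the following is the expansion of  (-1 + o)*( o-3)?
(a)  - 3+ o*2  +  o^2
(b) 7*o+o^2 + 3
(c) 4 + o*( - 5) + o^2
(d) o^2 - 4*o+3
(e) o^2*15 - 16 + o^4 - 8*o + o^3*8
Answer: d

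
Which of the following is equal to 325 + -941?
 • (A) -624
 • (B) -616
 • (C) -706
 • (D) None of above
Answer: B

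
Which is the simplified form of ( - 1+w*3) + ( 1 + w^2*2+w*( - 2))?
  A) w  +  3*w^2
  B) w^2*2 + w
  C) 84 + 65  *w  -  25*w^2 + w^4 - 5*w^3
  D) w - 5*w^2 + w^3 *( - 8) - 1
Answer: B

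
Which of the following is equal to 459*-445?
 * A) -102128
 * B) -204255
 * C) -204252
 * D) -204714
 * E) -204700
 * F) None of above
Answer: B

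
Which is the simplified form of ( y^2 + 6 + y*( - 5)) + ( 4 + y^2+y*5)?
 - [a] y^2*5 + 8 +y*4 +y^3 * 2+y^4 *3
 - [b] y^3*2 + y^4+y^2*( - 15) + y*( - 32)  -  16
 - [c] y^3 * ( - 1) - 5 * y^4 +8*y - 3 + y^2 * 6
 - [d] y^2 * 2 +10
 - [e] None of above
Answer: d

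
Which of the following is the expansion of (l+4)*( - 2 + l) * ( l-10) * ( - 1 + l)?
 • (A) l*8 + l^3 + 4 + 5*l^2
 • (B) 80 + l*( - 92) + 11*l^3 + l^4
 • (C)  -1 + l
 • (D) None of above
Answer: D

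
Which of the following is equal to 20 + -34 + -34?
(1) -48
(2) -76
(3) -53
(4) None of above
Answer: 1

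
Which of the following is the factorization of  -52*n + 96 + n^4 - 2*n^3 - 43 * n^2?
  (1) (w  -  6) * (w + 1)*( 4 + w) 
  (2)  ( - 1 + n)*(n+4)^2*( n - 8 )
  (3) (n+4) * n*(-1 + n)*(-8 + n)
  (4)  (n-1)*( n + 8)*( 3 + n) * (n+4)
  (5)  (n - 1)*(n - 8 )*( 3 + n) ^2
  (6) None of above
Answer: 6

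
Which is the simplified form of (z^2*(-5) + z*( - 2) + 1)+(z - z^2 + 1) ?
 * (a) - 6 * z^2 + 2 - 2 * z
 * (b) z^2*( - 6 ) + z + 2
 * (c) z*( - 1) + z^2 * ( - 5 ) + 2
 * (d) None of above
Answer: d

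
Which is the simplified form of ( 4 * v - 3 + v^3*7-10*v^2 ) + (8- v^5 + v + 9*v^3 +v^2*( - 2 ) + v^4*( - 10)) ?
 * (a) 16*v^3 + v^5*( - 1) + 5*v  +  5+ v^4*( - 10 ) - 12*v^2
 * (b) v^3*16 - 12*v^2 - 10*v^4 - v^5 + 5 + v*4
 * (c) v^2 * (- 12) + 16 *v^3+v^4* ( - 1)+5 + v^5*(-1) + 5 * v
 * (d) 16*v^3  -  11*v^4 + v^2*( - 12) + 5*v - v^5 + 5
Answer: a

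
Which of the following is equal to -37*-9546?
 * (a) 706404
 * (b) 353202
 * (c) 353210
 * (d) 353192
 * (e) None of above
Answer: b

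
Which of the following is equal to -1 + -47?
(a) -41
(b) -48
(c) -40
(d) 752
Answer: b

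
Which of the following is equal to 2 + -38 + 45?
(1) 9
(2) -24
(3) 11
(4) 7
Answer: 1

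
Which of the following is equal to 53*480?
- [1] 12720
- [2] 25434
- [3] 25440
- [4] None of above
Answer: 3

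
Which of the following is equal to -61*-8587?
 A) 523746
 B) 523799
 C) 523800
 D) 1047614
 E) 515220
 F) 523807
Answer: F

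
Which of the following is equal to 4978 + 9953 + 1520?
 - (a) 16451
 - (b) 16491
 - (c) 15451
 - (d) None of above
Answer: a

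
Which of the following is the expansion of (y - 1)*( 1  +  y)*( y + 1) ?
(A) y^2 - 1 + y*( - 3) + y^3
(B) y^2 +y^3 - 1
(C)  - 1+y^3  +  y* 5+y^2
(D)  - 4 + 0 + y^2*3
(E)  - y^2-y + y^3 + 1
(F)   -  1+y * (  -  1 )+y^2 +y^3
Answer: F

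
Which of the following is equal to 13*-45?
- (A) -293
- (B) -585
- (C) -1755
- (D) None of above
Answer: B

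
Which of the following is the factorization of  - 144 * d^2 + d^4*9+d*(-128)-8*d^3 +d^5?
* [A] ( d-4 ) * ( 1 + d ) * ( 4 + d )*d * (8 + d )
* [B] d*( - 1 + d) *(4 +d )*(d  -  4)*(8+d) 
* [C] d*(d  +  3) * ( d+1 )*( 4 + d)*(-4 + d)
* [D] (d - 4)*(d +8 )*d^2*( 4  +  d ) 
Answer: A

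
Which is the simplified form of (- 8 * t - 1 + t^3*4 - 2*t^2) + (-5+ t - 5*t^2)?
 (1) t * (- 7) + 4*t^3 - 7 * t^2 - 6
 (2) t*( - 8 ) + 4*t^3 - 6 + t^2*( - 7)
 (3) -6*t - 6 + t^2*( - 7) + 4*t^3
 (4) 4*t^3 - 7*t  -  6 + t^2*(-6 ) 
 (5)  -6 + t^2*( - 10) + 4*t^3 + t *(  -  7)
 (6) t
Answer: 1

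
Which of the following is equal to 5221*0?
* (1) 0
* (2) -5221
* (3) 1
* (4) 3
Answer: 1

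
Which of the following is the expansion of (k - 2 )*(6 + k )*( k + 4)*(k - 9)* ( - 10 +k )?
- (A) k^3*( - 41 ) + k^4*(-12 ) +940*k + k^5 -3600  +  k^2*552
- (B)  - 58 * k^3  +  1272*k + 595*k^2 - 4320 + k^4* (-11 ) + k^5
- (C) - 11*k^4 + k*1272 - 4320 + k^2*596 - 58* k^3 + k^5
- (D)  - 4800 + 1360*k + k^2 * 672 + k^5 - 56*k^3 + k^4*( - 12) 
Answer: C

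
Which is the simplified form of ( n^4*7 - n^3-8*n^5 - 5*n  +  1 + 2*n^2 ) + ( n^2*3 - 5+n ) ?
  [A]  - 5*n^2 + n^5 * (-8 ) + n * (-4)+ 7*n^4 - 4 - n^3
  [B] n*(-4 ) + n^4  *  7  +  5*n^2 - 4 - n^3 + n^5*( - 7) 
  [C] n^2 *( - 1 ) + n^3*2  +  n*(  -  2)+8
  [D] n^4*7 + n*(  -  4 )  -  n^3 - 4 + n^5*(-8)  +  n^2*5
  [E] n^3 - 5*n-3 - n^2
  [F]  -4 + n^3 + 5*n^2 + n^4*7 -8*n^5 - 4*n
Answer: D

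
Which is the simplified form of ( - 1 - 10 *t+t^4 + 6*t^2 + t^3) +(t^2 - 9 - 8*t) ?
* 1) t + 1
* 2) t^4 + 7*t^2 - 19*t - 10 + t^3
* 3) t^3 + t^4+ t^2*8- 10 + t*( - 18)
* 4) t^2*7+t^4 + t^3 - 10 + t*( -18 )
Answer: 4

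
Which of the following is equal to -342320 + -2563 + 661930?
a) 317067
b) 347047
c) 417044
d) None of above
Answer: d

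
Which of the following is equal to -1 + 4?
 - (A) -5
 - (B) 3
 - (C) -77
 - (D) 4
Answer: B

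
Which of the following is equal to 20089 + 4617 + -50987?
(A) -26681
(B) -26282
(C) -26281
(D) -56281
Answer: C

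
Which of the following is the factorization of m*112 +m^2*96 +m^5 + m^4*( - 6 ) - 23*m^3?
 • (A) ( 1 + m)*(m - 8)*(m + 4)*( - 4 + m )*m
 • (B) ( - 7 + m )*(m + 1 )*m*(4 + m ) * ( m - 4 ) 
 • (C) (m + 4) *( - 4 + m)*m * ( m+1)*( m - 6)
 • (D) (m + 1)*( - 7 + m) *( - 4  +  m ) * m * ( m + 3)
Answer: B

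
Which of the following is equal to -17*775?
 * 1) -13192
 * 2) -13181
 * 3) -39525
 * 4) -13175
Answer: 4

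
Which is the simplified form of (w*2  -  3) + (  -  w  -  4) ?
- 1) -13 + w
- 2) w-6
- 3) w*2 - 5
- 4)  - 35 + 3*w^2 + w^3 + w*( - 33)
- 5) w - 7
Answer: 5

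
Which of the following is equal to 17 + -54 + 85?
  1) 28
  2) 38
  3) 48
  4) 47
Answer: 3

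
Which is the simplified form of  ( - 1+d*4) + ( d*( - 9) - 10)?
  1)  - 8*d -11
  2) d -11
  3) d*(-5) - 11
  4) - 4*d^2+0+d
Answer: 3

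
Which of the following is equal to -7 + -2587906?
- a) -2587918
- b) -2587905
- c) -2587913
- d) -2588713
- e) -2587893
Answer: c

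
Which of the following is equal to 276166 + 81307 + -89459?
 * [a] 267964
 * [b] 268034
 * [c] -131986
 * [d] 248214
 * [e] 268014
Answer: e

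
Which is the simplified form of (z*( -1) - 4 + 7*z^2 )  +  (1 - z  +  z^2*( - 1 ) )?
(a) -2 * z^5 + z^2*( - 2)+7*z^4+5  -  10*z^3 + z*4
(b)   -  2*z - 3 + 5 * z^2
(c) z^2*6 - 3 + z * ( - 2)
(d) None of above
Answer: c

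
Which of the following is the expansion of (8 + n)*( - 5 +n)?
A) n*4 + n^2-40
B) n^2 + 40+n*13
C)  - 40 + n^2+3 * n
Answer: C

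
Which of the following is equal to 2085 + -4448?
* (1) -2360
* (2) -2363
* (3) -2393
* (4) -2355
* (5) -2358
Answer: 2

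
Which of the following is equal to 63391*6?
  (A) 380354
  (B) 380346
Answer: B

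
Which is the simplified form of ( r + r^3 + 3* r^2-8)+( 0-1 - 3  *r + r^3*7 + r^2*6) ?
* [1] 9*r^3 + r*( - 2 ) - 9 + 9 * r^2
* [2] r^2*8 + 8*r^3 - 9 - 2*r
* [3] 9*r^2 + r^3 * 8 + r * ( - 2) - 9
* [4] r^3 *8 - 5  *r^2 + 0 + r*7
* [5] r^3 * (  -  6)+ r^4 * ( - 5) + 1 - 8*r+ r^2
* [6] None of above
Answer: 3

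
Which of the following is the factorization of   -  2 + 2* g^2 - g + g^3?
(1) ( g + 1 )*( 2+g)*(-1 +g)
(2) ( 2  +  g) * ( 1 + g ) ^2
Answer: 1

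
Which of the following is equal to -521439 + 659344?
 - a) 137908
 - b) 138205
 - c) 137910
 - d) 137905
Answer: d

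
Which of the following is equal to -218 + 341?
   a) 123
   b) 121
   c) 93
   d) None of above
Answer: a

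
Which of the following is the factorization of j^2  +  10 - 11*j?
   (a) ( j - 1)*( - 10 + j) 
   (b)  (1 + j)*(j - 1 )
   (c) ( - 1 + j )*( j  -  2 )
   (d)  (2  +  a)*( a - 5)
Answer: a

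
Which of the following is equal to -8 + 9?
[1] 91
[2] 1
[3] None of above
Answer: 2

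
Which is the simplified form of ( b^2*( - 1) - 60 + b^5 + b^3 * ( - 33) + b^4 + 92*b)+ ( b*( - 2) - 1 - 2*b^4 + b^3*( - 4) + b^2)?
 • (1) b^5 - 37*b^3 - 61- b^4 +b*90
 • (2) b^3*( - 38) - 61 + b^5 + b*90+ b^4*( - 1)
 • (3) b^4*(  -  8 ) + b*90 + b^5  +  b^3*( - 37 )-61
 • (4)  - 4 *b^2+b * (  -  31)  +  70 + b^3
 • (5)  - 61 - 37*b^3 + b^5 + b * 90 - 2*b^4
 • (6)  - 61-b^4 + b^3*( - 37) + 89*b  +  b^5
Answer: 1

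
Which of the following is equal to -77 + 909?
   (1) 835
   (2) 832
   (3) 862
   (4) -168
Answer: 2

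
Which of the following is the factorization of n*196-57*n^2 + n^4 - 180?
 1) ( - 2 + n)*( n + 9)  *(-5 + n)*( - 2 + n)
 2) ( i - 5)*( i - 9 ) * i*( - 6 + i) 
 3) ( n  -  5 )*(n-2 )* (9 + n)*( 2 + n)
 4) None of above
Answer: 1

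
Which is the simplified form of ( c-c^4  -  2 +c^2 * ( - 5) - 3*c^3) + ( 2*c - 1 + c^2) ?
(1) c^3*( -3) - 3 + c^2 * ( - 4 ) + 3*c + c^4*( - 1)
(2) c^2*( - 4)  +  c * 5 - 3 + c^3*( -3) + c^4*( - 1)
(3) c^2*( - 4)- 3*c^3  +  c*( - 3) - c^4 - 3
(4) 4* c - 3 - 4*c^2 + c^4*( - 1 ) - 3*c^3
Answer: 1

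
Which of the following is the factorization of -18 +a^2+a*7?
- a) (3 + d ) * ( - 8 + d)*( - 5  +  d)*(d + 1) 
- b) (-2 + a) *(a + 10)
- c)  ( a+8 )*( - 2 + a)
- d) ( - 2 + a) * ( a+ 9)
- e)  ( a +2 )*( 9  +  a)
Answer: d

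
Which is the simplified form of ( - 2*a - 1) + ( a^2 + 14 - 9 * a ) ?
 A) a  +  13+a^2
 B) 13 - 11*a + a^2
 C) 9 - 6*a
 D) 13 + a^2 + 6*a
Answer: B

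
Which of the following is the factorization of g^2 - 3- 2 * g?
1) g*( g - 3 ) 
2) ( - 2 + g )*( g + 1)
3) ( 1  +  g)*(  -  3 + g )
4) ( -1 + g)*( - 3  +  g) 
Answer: 3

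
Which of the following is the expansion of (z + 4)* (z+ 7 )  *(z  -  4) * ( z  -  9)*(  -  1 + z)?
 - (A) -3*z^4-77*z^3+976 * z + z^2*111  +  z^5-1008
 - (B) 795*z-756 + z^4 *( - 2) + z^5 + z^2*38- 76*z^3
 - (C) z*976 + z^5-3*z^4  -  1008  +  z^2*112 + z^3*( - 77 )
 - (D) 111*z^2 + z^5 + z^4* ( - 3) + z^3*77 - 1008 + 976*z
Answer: A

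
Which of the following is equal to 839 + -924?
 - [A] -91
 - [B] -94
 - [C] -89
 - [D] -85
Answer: D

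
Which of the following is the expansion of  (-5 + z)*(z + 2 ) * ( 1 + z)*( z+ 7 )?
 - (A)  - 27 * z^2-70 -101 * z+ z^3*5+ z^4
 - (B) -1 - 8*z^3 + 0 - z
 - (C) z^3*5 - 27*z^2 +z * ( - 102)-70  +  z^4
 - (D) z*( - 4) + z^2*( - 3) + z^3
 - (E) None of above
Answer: A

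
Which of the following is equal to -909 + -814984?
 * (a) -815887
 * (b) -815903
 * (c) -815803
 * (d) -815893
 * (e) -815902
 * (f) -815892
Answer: d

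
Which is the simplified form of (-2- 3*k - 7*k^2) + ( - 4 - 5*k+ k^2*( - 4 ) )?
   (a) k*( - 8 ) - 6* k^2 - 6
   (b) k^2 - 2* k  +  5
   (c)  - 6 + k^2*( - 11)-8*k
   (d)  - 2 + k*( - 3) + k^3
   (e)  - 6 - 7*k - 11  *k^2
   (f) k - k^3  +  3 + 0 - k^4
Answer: c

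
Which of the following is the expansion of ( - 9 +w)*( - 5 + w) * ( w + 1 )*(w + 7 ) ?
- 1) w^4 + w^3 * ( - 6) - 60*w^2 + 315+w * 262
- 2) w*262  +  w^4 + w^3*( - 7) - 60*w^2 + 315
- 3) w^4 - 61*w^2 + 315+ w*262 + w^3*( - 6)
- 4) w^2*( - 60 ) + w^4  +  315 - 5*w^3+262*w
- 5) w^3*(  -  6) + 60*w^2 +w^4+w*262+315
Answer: 1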